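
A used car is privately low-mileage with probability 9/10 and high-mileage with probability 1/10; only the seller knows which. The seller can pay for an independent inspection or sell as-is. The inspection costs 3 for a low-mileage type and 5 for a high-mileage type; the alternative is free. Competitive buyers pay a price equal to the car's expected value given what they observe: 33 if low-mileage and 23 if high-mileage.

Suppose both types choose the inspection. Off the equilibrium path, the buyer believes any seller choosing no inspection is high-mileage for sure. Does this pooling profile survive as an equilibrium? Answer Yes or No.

On path, the buyer holds the prior and pays 9/10·33 + 1/10·23 = 32. Off path (no inspection), believing high-mileage, it pays 23.
low-mileage: the inspection nets 32 − 3 = 29; no inspection nets 23. low-mileage stays.
high-mileage: the inspection nets 32 − 5 = 27; no inspection nets 23. high-mileage stays.
No type deviates, so pooling is sustained.

Yes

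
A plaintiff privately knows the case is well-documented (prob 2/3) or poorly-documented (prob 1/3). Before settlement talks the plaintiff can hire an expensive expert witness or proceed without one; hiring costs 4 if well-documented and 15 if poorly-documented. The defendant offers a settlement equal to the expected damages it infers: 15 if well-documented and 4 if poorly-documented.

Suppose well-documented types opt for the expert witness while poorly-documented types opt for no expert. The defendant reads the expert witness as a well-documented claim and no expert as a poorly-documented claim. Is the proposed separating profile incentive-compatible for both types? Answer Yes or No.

Under these beliefs, the expert witness earns settlement 15 and no expert earns settlement 4.
well-documented: the expert witness nets 15 − 4 = 11; no expert nets 4. well-documented prefers the expert witness.
poorly-documented: the expert witness nets 15 − 15 = 0; no expert nets 4. poorly-documented prefers no expert.
Neither type deviates, so the separating profile is an equilibrium.

Yes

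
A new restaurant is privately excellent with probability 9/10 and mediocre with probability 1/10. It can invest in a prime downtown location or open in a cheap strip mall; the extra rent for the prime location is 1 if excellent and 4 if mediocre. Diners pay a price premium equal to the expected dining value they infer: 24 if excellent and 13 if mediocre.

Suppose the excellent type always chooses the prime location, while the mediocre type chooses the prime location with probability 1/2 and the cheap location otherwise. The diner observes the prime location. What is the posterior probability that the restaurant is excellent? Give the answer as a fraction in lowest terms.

P(the prime location) = (9/10)·1 + (1/10)·(1/2) = 19/20.
By Bayes' rule, P(excellent | the prime location) = (9/10) / (19/20) = 18/19.

18/19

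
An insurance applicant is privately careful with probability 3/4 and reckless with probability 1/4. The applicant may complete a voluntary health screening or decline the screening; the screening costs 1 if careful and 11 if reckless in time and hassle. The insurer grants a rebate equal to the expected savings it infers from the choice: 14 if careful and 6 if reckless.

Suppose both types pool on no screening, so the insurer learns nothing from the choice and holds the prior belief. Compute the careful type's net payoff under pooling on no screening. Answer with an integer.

12

Pooled rebate = 3/4·14 + 1/4·6 = 12.
careful pays no cost for no screening, so net payoff = 12.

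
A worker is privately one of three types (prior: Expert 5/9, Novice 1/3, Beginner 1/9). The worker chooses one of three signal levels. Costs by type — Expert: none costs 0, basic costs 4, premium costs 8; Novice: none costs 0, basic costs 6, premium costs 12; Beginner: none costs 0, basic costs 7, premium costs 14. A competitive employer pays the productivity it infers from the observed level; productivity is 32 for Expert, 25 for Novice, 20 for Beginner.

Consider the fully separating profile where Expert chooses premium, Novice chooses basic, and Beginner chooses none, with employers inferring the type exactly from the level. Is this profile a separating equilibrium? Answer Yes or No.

No

Separating wages: premium → 32, basic → 25, none → 20.
Expert (assigned premium): none: 20 − 0 = 20; basic: 25 − 4 = 21; premium: 32 − 8 = 24. Expert stays.
Novice (assigned basic): none: 20 − 0 = 20; basic: 25 − 6 = 19; premium: 32 − 12 = 20. Novice prefers none.
Beginner (assigned none): none: 20 − 0 = 20; basic: 25 − 7 = 18; premium: 32 − 14 = 18. Beginner stays.
At least one type deviates; the separating profile fails.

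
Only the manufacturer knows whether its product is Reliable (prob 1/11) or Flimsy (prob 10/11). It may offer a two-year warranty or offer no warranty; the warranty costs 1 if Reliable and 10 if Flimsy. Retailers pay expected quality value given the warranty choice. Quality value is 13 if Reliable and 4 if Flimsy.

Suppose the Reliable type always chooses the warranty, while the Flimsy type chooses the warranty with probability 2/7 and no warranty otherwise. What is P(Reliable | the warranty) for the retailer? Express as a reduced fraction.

P(the warranty) = (1/11)·1 + (10/11)·(2/7) = 27/77.
By Bayes' rule, P(Reliable | the warranty) = (1/11) / (27/77) = 7/27.

7/27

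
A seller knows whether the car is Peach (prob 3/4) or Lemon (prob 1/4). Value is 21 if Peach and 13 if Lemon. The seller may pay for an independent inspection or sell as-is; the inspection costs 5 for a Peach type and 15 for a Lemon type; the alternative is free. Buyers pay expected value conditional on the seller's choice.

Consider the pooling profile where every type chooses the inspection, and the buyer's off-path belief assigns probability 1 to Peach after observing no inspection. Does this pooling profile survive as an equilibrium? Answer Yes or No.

On path, the buyer holds the prior and pays 3/4·21 + 1/4·13 = 19. Off path (no inspection), believing Peach, it pays 21.
Peach: the inspection nets 19 − 5 = 14; no inspection nets 21. Peach would deviate.
Lemon: the inspection nets 19 − 15 = 4; no inspection nets 21. Lemon would deviate.
A type deviates, so pooling fails.

No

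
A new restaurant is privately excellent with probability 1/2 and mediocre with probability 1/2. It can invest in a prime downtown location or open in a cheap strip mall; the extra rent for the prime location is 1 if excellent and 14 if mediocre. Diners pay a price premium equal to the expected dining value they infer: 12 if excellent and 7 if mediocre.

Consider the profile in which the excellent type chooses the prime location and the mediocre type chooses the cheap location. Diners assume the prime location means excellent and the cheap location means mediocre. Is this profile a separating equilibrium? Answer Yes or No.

Yes

Under these beliefs, the prime location earns price premium 12 and the cheap location earns price premium 7.
excellent: the prime location nets 12 − 1 = 11; the cheap location nets 7. excellent prefers the prime location.
mediocre: the prime location nets 12 − 14 = -2; the cheap location nets 7. mediocre prefers the cheap location.
Neither type deviates, so the separating profile is an equilibrium.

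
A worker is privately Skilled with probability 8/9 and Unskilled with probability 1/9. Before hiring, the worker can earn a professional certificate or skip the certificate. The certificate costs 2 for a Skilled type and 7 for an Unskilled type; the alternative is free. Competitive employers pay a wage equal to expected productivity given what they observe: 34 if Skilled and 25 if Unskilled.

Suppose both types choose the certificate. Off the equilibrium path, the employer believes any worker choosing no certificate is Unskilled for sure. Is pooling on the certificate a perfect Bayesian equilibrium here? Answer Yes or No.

On path, the employer holds the prior and pays 8/9·34 + 1/9·25 = 33. Off path (no certificate), believing Unskilled, it pays 25.
Skilled: the certificate nets 33 − 2 = 31; no certificate nets 25. Skilled stays.
Unskilled: the certificate nets 33 − 7 = 26; no certificate nets 25. Unskilled stays.
No type deviates, so pooling is sustained.

Yes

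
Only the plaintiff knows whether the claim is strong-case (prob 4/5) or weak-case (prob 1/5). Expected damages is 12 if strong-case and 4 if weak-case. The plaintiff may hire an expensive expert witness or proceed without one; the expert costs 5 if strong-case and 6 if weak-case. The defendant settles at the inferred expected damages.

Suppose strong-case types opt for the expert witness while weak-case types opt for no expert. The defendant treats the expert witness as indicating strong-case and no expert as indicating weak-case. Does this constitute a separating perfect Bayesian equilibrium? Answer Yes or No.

Under these beliefs, the expert witness earns settlement 12 and no expert earns settlement 4.
strong-case: the expert witness nets 12 − 5 = 7; no expert nets 4. strong-case prefers the expert witness.
weak-case: the expert witness nets 12 − 6 = 6; no expert nets 4. weak-case would deviate to the expert witness.
weak-case has a profitable deviation, so the profile is not an equilibrium.

No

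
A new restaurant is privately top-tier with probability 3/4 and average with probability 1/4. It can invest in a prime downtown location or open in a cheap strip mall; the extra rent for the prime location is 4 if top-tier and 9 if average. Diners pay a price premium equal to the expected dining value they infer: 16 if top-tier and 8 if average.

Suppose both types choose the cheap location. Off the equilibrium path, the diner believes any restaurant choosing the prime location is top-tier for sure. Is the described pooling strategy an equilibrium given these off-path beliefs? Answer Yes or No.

On path, the diner holds the prior and pays 3/4·16 + 1/4·8 = 14. Off path (the prime location), believing top-tier, it pays 16.
top-tier: the cheap location nets 14; the prime location nets 16 − 4 = 12. top-tier stays.
average: the cheap location nets 14; the prime location nets 16 − 9 = 7. average stays.
No type deviates, so pooling is sustained.

Yes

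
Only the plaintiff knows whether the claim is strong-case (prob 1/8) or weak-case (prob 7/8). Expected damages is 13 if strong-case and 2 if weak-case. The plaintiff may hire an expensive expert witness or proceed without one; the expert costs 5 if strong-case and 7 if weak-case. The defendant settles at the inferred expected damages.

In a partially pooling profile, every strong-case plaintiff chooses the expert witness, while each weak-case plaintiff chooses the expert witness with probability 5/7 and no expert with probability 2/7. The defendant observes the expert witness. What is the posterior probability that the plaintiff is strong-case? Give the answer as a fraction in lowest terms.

P(the expert witness) = (1/8)·1 + (7/8)·(5/7) = 3/4.
By Bayes' rule, P(strong-case | the expert witness) = (1/8) / (3/4) = 1/6.

1/6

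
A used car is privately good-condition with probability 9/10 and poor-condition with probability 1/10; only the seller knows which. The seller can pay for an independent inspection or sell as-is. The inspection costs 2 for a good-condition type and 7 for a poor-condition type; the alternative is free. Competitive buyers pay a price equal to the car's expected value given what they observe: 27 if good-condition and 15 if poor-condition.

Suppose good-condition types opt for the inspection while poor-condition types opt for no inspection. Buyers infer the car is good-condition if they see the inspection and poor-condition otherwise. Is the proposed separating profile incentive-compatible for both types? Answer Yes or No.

No

Under these beliefs, the inspection earns price 27 and no inspection earns price 15.
good-condition: the inspection nets 27 − 2 = 25; no inspection nets 15. good-condition prefers the inspection.
poor-condition: the inspection nets 27 − 7 = 20; no inspection nets 15. poor-condition would deviate to the inspection.
poor-condition has a profitable deviation, so the profile is not an equilibrium.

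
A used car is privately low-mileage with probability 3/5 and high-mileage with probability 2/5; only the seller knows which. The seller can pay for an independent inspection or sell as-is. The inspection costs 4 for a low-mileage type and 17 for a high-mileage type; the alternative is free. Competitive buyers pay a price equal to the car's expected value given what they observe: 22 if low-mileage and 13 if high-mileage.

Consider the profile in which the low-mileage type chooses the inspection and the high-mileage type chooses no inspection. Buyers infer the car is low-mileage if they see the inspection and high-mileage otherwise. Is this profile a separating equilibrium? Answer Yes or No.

Yes

Under these beliefs, the inspection earns price 22 and no inspection earns price 13.
low-mileage: the inspection nets 22 − 4 = 18; no inspection nets 13. low-mileage prefers the inspection.
high-mileage: the inspection nets 22 − 17 = 5; no inspection nets 13. high-mileage prefers no inspection.
Neither type deviates, so the separating profile is an equilibrium.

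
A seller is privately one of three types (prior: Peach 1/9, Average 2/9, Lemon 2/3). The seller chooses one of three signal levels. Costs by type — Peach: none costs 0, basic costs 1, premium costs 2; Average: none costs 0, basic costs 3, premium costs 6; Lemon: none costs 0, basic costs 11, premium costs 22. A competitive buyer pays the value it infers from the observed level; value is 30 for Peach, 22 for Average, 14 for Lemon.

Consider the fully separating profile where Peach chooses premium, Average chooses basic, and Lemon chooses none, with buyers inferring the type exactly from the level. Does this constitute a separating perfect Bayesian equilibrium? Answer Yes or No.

No

Separating prices: premium → 30, basic → 22, none → 14.
Peach (assigned premium): none: 14 − 0 = 14; basic: 22 − 1 = 21; premium: 30 − 2 = 28. Peach stays.
Average (assigned basic): none: 14 − 0 = 14; basic: 22 − 3 = 19; premium: 30 − 6 = 24. Average prefers premium.
Lemon (assigned none): none: 14 − 0 = 14; basic: 22 − 11 = 11; premium: 30 − 22 = 8. Lemon stays.
At least one type deviates; the separating profile fails.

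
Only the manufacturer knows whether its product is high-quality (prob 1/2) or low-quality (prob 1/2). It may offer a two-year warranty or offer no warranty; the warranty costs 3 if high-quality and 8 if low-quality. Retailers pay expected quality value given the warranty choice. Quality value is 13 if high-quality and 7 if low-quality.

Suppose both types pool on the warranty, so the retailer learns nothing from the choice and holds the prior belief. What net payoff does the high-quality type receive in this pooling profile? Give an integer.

7

Pooled price = 1/2·13 + 1/2·7 = 10.
high-quality pays cost 3 for the warranty, so net payoff = 10 − 3 = 7.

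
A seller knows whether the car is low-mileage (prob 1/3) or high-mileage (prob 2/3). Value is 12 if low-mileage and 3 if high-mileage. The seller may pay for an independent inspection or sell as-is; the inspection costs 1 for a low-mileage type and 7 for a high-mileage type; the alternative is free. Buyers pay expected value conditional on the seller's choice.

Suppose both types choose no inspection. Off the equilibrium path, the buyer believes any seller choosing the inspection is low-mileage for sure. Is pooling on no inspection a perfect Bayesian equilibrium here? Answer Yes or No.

On path, the buyer holds the prior and pays 1/3·12 + 2/3·3 = 6. Off path (the inspection), believing low-mileage, it pays 12.
low-mileage: no inspection nets 6; the inspection nets 12 − 1 = 11. low-mileage would deviate.
high-mileage: no inspection nets 6; the inspection nets 12 − 7 = 5. high-mileage stays.
A type deviates, so pooling fails.

No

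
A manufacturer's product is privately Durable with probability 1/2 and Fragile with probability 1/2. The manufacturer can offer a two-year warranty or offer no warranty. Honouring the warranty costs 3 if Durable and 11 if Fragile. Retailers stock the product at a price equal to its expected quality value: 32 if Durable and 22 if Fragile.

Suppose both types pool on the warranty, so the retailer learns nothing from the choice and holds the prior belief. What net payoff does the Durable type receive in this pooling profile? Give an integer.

Pooled price = 1/2·32 + 1/2·22 = 27.
Durable pays cost 3 for the warranty, so net payoff = 27 − 3 = 24.

24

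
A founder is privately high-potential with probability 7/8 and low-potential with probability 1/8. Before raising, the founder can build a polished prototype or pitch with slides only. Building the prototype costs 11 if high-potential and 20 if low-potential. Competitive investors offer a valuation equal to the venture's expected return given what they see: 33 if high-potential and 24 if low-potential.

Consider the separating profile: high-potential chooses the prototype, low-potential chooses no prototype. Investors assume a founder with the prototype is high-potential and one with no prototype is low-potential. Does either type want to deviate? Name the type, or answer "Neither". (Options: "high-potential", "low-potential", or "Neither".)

high-potential

The prototype pays 33; no prototype pays 24.
high-potential: assigned the prototype, nets 33 − 11 = 22; deviating to no prototype nets 24.
low-potential: assigned no prototype, nets 24; deviating to the prototype nets 33 − 20 = 13.
The high-potential type gains 2 by deviating.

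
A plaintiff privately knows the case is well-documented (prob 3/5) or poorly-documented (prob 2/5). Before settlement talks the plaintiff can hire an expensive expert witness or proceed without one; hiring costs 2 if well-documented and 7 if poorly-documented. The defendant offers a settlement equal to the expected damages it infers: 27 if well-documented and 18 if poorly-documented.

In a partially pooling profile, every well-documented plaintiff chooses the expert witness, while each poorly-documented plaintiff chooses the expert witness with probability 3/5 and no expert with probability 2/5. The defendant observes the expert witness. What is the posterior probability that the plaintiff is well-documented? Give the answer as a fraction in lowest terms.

P(the expert witness) = (3/5)·1 + (2/5)·(3/5) = 21/25.
By Bayes' rule, P(well-documented | the expert witness) = (3/5) / (21/25) = 5/7.

5/7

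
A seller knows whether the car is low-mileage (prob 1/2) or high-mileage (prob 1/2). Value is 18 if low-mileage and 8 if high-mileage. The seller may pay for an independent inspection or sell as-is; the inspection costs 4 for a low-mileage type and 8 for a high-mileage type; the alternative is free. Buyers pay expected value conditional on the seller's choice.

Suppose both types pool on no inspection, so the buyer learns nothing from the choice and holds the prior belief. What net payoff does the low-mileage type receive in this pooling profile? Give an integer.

13

Pooled price = 1/2·18 + 1/2·8 = 13.
low-mileage pays no cost for no inspection, so net payoff = 13.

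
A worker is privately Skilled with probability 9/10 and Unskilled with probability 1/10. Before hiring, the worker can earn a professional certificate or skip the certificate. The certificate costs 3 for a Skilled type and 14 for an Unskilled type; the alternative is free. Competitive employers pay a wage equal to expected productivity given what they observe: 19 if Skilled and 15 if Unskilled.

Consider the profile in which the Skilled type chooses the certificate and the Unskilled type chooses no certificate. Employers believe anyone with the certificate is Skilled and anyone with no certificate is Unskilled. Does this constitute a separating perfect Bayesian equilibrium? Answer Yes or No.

Under these beliefs, the certificate earns wage 19 and no certificate earns wage 15.
Skilled: the certificate nets 19 − 3 = 16; no certificate nets 15. Skilled prefers the certificate.
Unskilled: the certificate nets 19 − 14 = 5; no certificate nets 15. Unskilled prefers no certificate.
Neither type deviates, so the separating profile is an equilibrium.

Yes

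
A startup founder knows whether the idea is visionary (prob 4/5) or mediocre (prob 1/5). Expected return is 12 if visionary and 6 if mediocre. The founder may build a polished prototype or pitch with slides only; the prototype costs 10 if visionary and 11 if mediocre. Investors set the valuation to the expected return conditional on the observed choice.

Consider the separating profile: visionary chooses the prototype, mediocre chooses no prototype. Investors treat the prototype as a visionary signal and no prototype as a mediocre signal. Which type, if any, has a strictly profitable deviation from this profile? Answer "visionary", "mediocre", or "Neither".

The prototype pays 12; no prototype pays 6.
visionary: assigned the prototype, nets 12 − 10 = 2; deviating to no prototype nets 6.
mediocre: assigned no prototype, nets 6; deviating to the prototype nets 12 − 11 = 1.
The visionary type gains 4 by deviating.

visionary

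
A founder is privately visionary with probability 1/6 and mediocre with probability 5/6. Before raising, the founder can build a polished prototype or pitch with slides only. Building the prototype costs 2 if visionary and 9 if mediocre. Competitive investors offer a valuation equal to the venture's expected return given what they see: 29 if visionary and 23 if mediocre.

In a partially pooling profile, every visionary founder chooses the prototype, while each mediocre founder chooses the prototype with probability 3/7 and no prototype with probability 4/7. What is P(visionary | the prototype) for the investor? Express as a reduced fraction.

7/22

P(the prototype) = (1/6)·1 + (5/6)·(3/7) = 11/21.
By Bayes' rule, P(visionary | the prototype) = (1/6) / (11/21) = 7/22.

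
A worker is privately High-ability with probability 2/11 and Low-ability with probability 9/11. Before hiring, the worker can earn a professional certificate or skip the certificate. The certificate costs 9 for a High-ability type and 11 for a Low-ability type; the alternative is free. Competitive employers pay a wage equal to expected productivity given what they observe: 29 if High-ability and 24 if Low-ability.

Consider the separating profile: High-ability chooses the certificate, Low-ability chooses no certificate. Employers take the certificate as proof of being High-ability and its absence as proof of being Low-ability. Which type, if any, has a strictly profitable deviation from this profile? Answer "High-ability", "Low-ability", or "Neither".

High-ability

The certificate pays 29; no certificate pays 24.
High-ability: assigned the certificate, nets 29 − 9 = 20; deviating to no certificate nets 24.
Low-ability: assigned no certificate, nets 24; deviating to the certificate nets 29 − 11 = 18.
The High-ability type gains 4 by deviating.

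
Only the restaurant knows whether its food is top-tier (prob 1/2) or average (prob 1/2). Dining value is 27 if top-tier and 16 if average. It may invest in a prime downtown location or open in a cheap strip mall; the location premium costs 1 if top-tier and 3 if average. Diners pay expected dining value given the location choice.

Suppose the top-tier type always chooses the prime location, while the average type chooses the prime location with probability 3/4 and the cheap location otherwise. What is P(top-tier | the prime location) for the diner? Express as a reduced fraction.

P(the prime location) = (1/2)·1 + (1/2)·(3/4) = 7/8.
By Bayes' rule, P(top-tier | the prime location) = (1/2) / (7/8) = 4/7.

4/7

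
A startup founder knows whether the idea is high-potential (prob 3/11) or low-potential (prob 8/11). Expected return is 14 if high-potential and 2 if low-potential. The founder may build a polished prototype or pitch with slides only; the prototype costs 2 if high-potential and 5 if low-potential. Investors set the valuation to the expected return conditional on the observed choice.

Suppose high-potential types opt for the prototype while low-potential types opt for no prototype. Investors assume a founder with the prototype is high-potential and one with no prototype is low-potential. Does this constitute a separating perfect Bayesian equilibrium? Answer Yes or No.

Under these beliefs, the prototype earns valuation 14 and no prototype earns valuation 2.
high-potential: the prototype nets 14 − 2 = 12; no prototype nets 2. high-potential prefers the prototype.
low-potential: the prototype nets 14 − 5 = 9; no prototype nets 2. low-potential would deviate to the prototype.
low-potential has a profitable deviation, so the profile is not an equilibrium.

No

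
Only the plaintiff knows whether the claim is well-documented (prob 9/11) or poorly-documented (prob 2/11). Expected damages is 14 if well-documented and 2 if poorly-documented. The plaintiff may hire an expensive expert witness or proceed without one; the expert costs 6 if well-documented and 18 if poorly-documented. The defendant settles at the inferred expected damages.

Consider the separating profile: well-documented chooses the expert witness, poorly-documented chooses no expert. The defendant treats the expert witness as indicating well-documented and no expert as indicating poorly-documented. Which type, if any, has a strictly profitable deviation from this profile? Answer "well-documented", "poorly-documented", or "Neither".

Neither

The expert witness pays 14; no expert pays 2.
well-documented: assigned the expert witness, nets 14 − 6 = 8; deviating to no expert nets 2.
poorly-documented: assigned no expert, nets 2; deviating to the expert witness nets 14 − 18 = -4.
Both types strictly prefer their assigned action; no profitable deviation.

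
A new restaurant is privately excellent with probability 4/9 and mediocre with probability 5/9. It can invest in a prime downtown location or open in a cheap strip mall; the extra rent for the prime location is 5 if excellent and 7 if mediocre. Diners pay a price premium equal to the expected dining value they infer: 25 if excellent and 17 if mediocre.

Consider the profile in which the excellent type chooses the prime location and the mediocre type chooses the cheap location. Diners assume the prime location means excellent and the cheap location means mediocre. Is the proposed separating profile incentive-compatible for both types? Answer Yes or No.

Under these beliefs, the prime location earns price premium 25 and the cheap location earns price premium 17.
excellent: the prime location nets 25 − 5 = 20; the cheap location nets 17. excellent prefers the prime location.
mediocre: the prime location nets 25 − 7 = 18; the cheap location nets 17. mediocre would deviate to the prime location.
mediocre has a profitable deviation, so the profile is not an equilibrium.

No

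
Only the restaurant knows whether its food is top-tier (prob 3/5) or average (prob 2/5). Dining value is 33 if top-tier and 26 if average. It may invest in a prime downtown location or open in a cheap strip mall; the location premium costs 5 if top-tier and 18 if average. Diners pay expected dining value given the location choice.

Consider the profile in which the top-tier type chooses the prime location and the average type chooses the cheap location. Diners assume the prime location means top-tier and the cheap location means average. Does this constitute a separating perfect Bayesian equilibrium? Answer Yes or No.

Under these beliefs, the prime location earns price premium 33 and the cheap location earns price premium 26.
top-tier: the prime location nets 33 − 5 = 28; the cheap location nets 26. top-tier prefers the prime location.
average: the prime location nets 33 − 18 = 15; the cheap location nets 26. average prefers the cheap location.
Neither type deviates, so the separating profile is an equilibrium.

Yes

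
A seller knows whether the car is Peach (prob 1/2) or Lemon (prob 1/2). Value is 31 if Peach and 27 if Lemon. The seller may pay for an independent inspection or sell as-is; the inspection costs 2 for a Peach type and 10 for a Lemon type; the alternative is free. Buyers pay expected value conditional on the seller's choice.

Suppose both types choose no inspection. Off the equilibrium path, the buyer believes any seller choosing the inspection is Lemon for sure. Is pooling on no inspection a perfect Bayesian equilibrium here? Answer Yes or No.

Yes

On path, the buyer holds the prior and pays 1/2·31 + 1/2·27 = 29. Off path (the inspection), believing Lemon, it pays 27.
Peach: no inspection nets 29; the inspection nets 27 − 2 = 25. Peach stays.
Lemon: no inspection nets 29; the inspection nets 27 − 10 = 17. Lemon stays.
No type deviates, so pooling is sustained.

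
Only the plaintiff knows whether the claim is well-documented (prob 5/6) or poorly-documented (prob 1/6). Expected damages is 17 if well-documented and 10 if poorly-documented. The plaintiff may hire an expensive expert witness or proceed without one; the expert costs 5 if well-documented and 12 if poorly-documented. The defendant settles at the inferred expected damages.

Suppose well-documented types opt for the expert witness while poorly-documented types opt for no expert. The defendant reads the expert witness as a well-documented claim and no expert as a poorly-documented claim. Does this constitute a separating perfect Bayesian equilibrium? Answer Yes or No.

Yes

Under these beliefs, the expert witness earns settlement 17 and no expert earns settlement 10.
well-documented: the expert witness nets 17 − 5 = 12; no expert nets 10. well-documented prefers the expert witness.
poorly-documented: the expert witness nets 17 − 12 = 5; no expert nets 10. poorly-documented prefers no expert.
Neither type deviates, so the separating profile is an equilibrium.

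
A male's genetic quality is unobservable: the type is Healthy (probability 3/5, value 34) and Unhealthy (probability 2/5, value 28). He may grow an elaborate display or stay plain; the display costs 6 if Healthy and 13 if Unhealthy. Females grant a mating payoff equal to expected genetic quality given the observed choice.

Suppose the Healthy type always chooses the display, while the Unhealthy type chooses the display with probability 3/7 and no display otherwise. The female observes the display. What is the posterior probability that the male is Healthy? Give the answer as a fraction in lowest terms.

P(the display) = (3/5)·1 + (2/5)·(3/7) = 27/35.
By Bayes' rule, P(Healthy | the display) = (3/5) / (27/35) = 7/9.

7/9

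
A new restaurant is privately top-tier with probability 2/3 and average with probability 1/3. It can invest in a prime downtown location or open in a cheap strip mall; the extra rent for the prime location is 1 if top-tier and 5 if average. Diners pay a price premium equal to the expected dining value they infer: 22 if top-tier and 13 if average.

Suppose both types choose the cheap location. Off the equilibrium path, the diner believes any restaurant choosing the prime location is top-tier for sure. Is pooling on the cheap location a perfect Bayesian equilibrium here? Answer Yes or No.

No

On path, the diner holds the prior and pays 2/3·22 + 1/3·13 = 19. Off path (the prime location), believing top-tier, it pays 22.
top-tier: the cheap location nets 19; the prime location nets 22 − 1 = 21. top-tier would deviate.
average: the cheap location nets 19; the prime location nets 22 − 5 = 17. average stays.
A type deviates, so pooling fails.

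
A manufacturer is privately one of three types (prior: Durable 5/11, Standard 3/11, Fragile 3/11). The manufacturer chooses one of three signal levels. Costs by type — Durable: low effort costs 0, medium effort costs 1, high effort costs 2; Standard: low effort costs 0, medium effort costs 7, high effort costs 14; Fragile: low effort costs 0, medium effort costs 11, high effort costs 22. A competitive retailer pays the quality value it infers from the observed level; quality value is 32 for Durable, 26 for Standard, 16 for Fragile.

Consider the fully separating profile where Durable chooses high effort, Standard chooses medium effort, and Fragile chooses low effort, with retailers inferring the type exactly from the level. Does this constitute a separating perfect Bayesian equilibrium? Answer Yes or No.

Separating prices: high effort → 32, medium effort → 26, low effort → 16.
Durable (assigned high effort): low effort: 16 − 0 = 16; medium effort: 26 − 1 = 25; high effort: 32 − 2 = 30. Durable stays.
Standard (assigned medium effort): low effort: 16 − 0 = 16; medium effort: 26 − 7 = 19; high effort: 32 − 14 = 18. Standard stays.
Fragile (assigned low effort): low effort: 16 − 0 = 16; medium effort: 26 − 11 = 15; high effort: 32 − 22 = 10. Fragile stays.
Every type prefers its assigned level; separation holds.

Yes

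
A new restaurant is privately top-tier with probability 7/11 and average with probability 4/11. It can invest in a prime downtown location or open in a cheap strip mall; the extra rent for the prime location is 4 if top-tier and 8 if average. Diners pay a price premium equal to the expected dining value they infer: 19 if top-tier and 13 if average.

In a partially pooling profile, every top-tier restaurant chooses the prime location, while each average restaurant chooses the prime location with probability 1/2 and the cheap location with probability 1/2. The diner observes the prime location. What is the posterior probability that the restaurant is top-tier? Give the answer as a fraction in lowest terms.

P(the prime location) = (7/11)·1 + (4/11)·(1/2) = 9/11.
By Bayes' rule, P(top-tier | the prime location) = (7/11) / (9/11) = 7/9.

7/9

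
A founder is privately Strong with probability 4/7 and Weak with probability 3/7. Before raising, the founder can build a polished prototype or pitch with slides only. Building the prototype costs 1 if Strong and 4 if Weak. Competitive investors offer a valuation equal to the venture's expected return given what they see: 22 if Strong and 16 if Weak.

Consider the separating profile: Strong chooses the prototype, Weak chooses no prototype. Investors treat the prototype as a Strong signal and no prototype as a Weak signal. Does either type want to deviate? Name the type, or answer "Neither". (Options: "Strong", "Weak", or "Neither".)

Weak

The prototype pays 22; no prototype pays 16.
Strong: assigned the prototype, nets 22 − 1 = 21; deviating to no prototype nets 16.
Weak: assigned no prototype, nets 16; deviating to the prototype nets 22 − 4 = 18.
The Weak type gains 2 by deviating.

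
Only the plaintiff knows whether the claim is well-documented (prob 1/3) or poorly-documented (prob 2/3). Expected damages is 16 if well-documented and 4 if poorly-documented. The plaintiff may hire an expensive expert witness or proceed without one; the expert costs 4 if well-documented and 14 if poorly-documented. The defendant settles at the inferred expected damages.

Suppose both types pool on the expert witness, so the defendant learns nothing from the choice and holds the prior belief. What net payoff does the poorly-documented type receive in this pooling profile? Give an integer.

-6

Pooled settlement = 1/3·16 + 2/3·4 = 8.
poorly-documented pays cost 14 for the expert witness, so net payoff = 8 − 14 = -6.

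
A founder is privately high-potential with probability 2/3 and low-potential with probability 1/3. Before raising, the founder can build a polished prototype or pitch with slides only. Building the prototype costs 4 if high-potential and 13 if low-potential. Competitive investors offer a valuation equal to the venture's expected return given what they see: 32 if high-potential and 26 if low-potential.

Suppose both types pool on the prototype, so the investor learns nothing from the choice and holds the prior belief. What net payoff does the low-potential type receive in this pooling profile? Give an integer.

Pooled valuation = 2/3·32 + 1/3·26 = 30.
low-potential pays cost 13 for the prototype, so net payoff = 30 − 13 = 17.

17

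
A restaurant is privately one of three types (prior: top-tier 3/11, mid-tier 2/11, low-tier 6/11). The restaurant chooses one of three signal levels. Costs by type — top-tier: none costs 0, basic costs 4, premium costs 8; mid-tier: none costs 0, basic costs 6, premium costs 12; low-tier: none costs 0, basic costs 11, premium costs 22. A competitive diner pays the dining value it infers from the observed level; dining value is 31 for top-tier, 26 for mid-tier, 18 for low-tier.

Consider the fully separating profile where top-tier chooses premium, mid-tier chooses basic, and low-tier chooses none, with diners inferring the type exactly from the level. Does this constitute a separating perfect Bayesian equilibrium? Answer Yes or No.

Yes

Separating price premiums: premium → 31, basic → 26, none → 18.
top-tier (assigned premium): none: 18 − 0 = 18; basic: 26 − 4 = 22; premium: 31 − 8 = 23. top-tier stays.
mid-tier (assigned basic): none: 18 − 0 = 18; basic: 26 − 6 = 20; premium: 31 − 12 = 19. mid-tier stays.
low-tier (assigned none): none: 18 − 0 = 18; basic: 26 − 11 = 15; premium: 31 − 22 = 9. low-tier stays.
Every type prefers its assigned level; separation holds.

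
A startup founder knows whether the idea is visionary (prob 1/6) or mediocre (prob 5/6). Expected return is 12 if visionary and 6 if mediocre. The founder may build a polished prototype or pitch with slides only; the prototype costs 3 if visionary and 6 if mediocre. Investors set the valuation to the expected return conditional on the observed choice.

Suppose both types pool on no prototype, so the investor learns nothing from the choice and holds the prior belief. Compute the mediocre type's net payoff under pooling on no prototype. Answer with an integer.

7

Pooled valuation = 1/6·12 + 5/6·6 = 7.
mediocre pays no cost for no prototype, so net payoff = 7.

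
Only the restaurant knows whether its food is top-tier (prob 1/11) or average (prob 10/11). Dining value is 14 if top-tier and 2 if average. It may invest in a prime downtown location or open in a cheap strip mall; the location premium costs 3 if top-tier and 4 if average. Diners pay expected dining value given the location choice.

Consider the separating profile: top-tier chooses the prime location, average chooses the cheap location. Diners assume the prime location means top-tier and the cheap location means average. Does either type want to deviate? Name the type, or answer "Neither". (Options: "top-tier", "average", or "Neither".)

average

The prime location pays 14; the cheap location pays 2.
top-tier: assigned the prime location, nets 14 − 3 = 11; deviating to the cheap location nets 2.
average: assigned the cheap location, nets 2; deviating to the prime location nets 14 − 4 = 10.
The average type gains 8 by deviating.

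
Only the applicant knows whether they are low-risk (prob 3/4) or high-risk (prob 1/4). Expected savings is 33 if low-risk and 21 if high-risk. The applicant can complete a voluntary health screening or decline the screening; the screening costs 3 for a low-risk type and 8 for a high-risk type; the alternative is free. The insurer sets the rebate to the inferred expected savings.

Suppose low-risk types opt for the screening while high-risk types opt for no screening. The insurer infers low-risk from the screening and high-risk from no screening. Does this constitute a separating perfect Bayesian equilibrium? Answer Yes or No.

No

Under these beliefs, the screening earns rebate 33 and no screening earns rebate 21.
low-risk: the screening nets 33 − 3 = 30; no screening nets 21. low-risk prefers the screening.
high-risk: the screening nets 33 − 8 = 25; no screening nets 21. high-risk would deviate to the screening.
high-risk has a profitable deviation, so the profile is not an equilibrium.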